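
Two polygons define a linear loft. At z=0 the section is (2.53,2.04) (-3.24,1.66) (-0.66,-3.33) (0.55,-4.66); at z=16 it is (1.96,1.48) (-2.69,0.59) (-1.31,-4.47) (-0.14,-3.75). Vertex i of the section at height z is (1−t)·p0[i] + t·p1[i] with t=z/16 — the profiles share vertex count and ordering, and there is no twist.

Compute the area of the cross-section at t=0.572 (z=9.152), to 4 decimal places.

Area at t=0.572: 17.1754

Cross-section at t=0.572: each vertex is (1-t)·p0[i] + t·p1[i].
  v1: (1-0.572)·(2.53,2.04) + 0.572·(1.96,1.48) = (2.2040,1.7197)
  v2: (1-0.572)·(-3.24,1.66) + 0.572·(-2.69,0.59) = (-2.9254,1.0480)
  v3: (1-0.572)·(-0.66,-3.33) + 0.572·(-1.31,-4.47) = (-1.0318,-3.9821)
  v4: (1-0.572)·(0.55,-4.66) + 0.572·(-0.14,-3.75) = (0.1553,-4.1395)
Shoelace sum Σ(x_i·y_{i+1} − x_{i+1}·y_i):
  i=1: 2.2040·1.0480 − -2.9254·1.7197 = +7.3404 (running +7.3404)
  i=2: -2.9254·-3.9821 − -1.0318·1.0480 = +12.7305 (running +20.0709)
  i=3: -1.0318·-4.1395 − 0.1553·-3.9821 = +4.8896 (running +24.9605)
  i=4: 0.1553·1.7197 − 2.2040·-4.1395 = +9.3903 (running +34.3508)
Area = |Σ|/2 = |34.3508|/2 = 17.1754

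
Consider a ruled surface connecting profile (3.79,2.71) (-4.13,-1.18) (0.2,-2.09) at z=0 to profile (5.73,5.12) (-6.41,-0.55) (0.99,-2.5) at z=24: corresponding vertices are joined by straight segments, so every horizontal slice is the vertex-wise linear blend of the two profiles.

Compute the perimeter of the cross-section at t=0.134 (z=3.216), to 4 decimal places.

Cross-section at t=0.134: each vertex is (1-t)·p0[i] + t·p1[i].
  v1: (1-0.134)·(3.79,2.71) + 0.134·(5.73,5.12) = (4.0500,3.0329)
  v2: (1-0.134)·(-4.13,-1.18) + 0.134·(-6.41,-0.55) = (-4.4355,-1.0956)
  v3: (1-0.134)·(0.2,-2.09) + 0.134·(0.99,-2.5) = (0.3059,-2.1449)
Perimeter = Σ |v_{i+1} − v_i|:
  edge 1→2: √(-8.4855² + -4.1285²) = 9.4365 (running 9.4365)
  edge 2→3: √(4.7414² + -1.0494²) = 4.8561 (running 14.2926)
  edge 3→1: √(3.7441² + 5.1779²) = 6.3897 (running 20.6824)
Perimeter = 20.6824

Perimeter at t=0.134: 20.6824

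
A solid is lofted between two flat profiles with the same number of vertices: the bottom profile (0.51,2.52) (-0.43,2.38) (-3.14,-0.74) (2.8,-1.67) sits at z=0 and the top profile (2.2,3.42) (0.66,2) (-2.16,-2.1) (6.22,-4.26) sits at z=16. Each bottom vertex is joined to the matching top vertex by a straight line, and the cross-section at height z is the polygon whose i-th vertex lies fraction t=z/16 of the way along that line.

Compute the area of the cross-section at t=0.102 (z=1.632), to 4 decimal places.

Cross-section at t=0.102: each vertex is (1-t)·p0[i] + t·p1[i].
  v1: (1-0.102)·(0.51,2.52) + 0.102·(2.2,3.42) = (0.6824,2.6118)
  v2: (1-0.102)·(-0.43,2.38) + 0.102·(0.66,2) = (-0.3188,2.3412)
  v3: (1-0.102)·(-3.14,-0.74) + 0.102·(-2.16,-2.1) = (-3.0400,-0.8787)
  v4: (1-0.102)·(2.8,-1.67) + 0.102·(6.22,-4.26) = (3.1488,-1.9342)
Shoelace sum Σ(x_i·y_{i+1} − x_{i+1}·y_i):
  i=1: 0.6824·2.3412 − -0.3188·2.6118 = +2.4303 (running +2.4303)
  i=2: -0.3188·-0.8787 − -3.0400·2.3412 = +7.3976 (running +9.8279)
  i=3: -3.0400·-1.9342 − 3.1488·-0.8787 = +8.6469 (running +18.4749)
  i=4: 3.1488·2.6118 − 0.6824·-1.9342 = +9.5440 (running +28.0188)
Area = |Σ|/2 = |28.0188|/2 = 14.0094

Area at t=0.102: 14.0094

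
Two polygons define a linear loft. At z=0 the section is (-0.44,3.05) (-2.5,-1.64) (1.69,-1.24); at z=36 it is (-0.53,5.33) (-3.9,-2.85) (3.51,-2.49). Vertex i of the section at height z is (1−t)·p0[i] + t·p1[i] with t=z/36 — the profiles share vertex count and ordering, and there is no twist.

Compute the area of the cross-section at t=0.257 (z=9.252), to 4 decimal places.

Area at t=0.257: 13.5493

Cross-section at t=0.257: each vertex is (1-t)·p0[i] + t·p1[i].
  v1: (1-0.257)·(-0.44,3.05) + 0.257·(-0.53,5.33) = (-0.4631,3.6360)
  v2: (1-0.257)·(-2.5,-1.64) + 0.257·(-3.9,-2.85) = (-2.8598,-1.9510)
  v3: (1-0.257)·(1.69,-1.24) + 0.257·(3.51,-2.49) = (2.1577,-1.5613)
Shoelace sum Σ(x_i·y_{i+1} − x_{i+1}·y_i):
  i=1: -0.4631·-1.9510 − -2.8598·3.6360 = +11.3017 (running +11.3017)
  i=2: -2.8598·-1.5613 − 2.1577·-1.9510 = +8.6745 (running +19.9762)
  i=3: 2.1577·3.6360 − -0.4631·-1.5613 = +7.1224 (running +27.0986)
Area = |Σ|/2 = |27.0986|/2 = 13.5493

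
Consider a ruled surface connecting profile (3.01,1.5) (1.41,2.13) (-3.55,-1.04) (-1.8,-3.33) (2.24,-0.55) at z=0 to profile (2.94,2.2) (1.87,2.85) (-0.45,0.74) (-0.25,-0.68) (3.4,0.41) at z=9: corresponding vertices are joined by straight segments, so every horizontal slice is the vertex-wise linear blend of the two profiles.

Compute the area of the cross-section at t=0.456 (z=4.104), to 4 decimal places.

Area at t=0.456: 12.4542

Cross-section at t=0.456: each vertex is (1-t)·p0[i] + t·p1[i].
  v1: (1-0.456)·(3.01,1.5) + 0.456·(2.94,2.2) = (2.9781,1.8192)
  v2: (1-0.456)·(1.41,2.13) + 0.456·(1.87,2.85) = (1.6198,2.4583)
  v3: (1-0.456)·(-3.55,-1.04) + 0.456·(-0.45,0.74) = (-2.1364,-0.2283)
  v4: (1-0.456)·(-1.8,-3.33) + 0.456·(-0.25,-0.68) = (-1.0932,-2.1216)
  v5: (1-0.456)·(2.24,-0.55) + 0.456·(3.4,0.41) = (2.7690,-0.1122)
Shoelace sum Σ(x_i·y_{i+1} − x_{i+1}·y_i):
  i=1: 2.9781·2.4583 − 1.6198·1.8192 = +4.3744 (running +4.3744)
  i=2: 1.6198·-0.2283 − -2.1364·2.4583 = +4.8821 (running +9.2565)
  i=3: -2.1364·-2.1216 − -1.0932·-0.2283 = +4.2830 (running +13.5395)
  i=4: -1.0932·-0.1122 − 2.7690·-2.1216 = +5.9973 (running +19.5369)
  i=5: 2.7690·1.8192 − 2.9781·-0.1122 = +5.3716 (running +24.9084)
Area = |Σ|/2 = |24.9084|/2 = 12.4542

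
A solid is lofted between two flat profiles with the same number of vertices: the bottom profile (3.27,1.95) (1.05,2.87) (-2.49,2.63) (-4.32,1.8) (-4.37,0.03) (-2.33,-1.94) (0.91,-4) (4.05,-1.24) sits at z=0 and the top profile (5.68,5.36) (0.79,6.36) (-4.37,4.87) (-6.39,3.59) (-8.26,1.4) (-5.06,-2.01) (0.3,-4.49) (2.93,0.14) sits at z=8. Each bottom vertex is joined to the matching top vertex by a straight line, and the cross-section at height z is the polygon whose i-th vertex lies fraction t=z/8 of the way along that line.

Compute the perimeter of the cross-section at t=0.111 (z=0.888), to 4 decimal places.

Cross-section at t=0.111: each vertex is (1-t)·p0[i] + t·p1[i].
  v1: (1-0.111)·(3.27,1.95) + 0.111·(5.68,5.36) = (3.5375,2.3285)
  v2: (1-0.111)·(1.05,2.87) + 0.111·(0.79,6.36) = (1.0211,3.2574)
  v3: (1-0.111)·(-2.49,2.63) + 0.111·(-4.37,4.87) = (-2.6987,2.8786)
  v4: (1-0.111)·(-4.32,1.8) + 0.111·(-6.39,3.59) = (-4.5498,1.9987)
  v5: (1-0.111)·(-4.37,0.03) + 0.111·(-8.26,1.4) = (-4.8018,0.1821)
  v6: (1-0.111)·(-2.33,-1.94) + 0.111·(-5.06,-2.01) = (-2.6330,-1.9478)
  v7: (1-0.111)·(0.91,-4) + 0.111·(0.3,-4.49) = (0.8423,-4.0544)
  v8: (1-0.111)·(4.05,-1.24) + 0.111·(2.93,0.14) = (3.9257,-1.0868)
Perimeter = Σ |v_{i+1} − v_i|:
  edge 1→2: √(-2.5164² + 0.9289²) = 2.6823 (running 2.6823)
  edge 2→3: √(-3.7198² + -0.3788²) = 3.7391 (running 6.4214)
  edge 3→4: √(-1.8511² + -0.8799²) = 2.0496 (running 8.4710)
  edge 4→5: √(-0.2520² + -1.8166²) = 1.8340 (running 10.3050)
  edge 5→6: √(2.1688² + -2.1298²) = 3.0397 (running 13.3447)
  edge 6→7: √(3.4753² + -2.1066²) = 4.0640 (running 17.4086)
  edge 7→8: √(3.0834² + 2.9676²) = 4.2795 (running 21.6881)
  edge 8→1: √(-0.3882² + 3.4153²) = 3.4373 (running 25.1254)
Perimeter = 25.1254

Perimeter at t=0.111: 25.1254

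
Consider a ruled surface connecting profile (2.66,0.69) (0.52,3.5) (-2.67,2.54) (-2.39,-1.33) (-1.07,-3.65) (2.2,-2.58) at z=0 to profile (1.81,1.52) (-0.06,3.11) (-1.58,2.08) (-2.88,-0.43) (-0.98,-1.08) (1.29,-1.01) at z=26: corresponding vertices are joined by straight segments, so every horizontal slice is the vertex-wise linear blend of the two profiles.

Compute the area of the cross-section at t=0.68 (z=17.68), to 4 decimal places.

Cross-section at t=0.68: each vertex is (1-t)·p0[i] + t·p1[i].
  v1: (1-0.68)·(2.66,0.69) + 0.68·(1.81,1.52) = (2.0820,1.2544)
  v2: (1-0.68)·(0.52,3.5) + 0.68·(-0.06,3.11) = (0.1256,3.2348)
  v3: (1-0.68)·(-2.67,2.54) + 0.68·(-1.58,2.08) = (-1.9288,2.2272)
  v4: (1-0.68)·(-2.39,-1.33) + 0.68·(-2.88,-0.43) = (-2.7232,-0.7180)
  v5: (1-0.68)·(-1.07,-3.65) + 0.68·(-0.98,-1.08) = (-1.0088,-1.9024)
  v6: (1-0.68)·(2.2,-2.58) + 0.68·(1.29,-1.01) = (1.5812,-1.5124)
Shoelace sum Σ(x_i·y_{i+1} − x_{i+1}·y_i):
  i=1: 2.0820·3.2348 − 0.1256·1.2544 = +6.5773 (running +6.5773)
  i=2: 0.1256·2.2272 − -1.9288·3.2348 = +6.5190 (running +13.0963)
  i=3: -1.9288·-0.7180 − -2.7232·2.2272 = +7.4500 (running +20.5463)
  i=4: -2.7232·-1.9024 − -1.0088·-0.7180 = +4.4563 (running +25.0026)
  i=5: -1.0088·-1.5124 − 1.5812·-1.9024 = +4.5338 (running +29.5364)
  i=6: 1.5812·1.2544 − 2.0820·-1.5124 = +5.1323 (running +34.6687)
Area = |Σ|/2 = |34.6687|/2 = 17.3343

Area at t=0.68: 17.3343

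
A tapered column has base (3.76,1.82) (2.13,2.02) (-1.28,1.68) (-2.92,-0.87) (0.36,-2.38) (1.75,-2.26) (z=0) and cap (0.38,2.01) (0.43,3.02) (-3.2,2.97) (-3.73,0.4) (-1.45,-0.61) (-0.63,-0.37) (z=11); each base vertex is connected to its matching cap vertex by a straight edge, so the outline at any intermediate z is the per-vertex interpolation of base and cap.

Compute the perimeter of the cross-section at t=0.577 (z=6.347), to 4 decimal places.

Perimeter at t=0.577: 14.6883

Cross-section at t=0.577: each vertex is (1-t)·p0[i] + t·p1[i].
  v1: (1-0.577)·(3.76,1.82) + 0.577·(0.38,2.01) = (1.8097,1.9296)
  v2: (1-0.577)·(2.13,2.02) + 0.577·(0.43,3.02) = (1.1491,2.5970)
  v3: (1-0.577)·(-1.28,1.68) + 0.577·(-3.2,2.97) = (-2.3878,2.4243)
  v4: (1-0.577)·(-2.92,-0.87) + 0.577·(-3.73,0.4) = (-3.3874,-0.1372)
  v5: (1-0.577)·(0.36,-2.38) + 0.577·(-1.45,-0.61) = (-0.6844,-1.3587)
  v6: (1-0.577)·(1.75,-2.26) + 0.577·(-0.63,-0.37) = (0.3767,-1.1695)
Perimeter = Σ |v_{i+1} − v_i|:
  edge 1→2: √(-0.6606² + 0.6674²) = 0.9391 (running 0.9391)
  edge 2→3: √(-3.5369² + -0.1727²) = 3.5412 (running 4.4802)
  edge 3→4: √(-0.9995² + -2.5615²) = 2.7496 (running 7.2299)
  edge 4→5: √(2.7030² + -1.2215²) = 2.9662 (running 10.1960)
  edge 5→6: √(1.0611² + 0.1892²) = 1.0779 (running 11.2739)
  edge 6→1: √(1.4330² + 3.0991²) = 3.4144 (running 14.6883)
Perimeter = 14.6883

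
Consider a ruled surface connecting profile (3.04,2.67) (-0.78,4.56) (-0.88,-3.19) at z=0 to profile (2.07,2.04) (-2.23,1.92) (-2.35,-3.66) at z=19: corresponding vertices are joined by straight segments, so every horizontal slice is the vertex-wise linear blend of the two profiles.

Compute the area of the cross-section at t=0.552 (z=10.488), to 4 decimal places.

Area at t=0.552: 13.4260

Cross-section at t=0.552: each vertex is (1-t)·p0[i] + t·p1[i].
  v1: (1-0.552)·(3.04,2.67) + 0.552·(2.07,2.04) = (2.5046,2.3222)
  v2: (1-0.552)·(-0.78,4.56) + 0.552·(-2.23,1.92) = (-1.5804,3.1027)
  v3: (1-0.552)·(-0.88,-3.19) + 0.552·(-2.35,-3.66) = (-1.6914,-3.4494)
Shoelace sum Σ(x_i·y_{i+1} − x_{i+1}·y_i):
  i=1: 2.5046·3.1027 − -1.5804·2.3222 = +11.4410 (running +11.4410)
  i=2: -1.5804·-3.4494 − -1.6914·3.1027 = +10.6996 (running +22.1406)
  i=3: -1.6914·2.3222 − 2.5046·-3.4494 = +4.7114 (running +26.8520)
Area = |Σ|/2 = |26.8520|/2 = 13.4260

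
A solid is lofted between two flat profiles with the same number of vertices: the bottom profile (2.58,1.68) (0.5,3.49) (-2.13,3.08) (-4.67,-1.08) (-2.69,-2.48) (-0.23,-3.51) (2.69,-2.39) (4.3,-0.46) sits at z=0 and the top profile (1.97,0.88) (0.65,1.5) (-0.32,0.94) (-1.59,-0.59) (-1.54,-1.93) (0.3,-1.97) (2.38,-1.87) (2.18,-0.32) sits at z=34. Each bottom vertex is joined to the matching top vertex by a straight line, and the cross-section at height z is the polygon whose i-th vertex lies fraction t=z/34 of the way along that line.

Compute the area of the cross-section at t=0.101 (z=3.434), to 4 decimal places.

Area at t=0.101: 35.6518

Cross-section at t=0.101: each vertex is (1-t)·p0[i] + t·p1[i].
  v1: (1-0.101)·(2.58,1.68) + 0.101·(1.97,0.88) = (2.5184,1.5992)
  v2: (1-0.101)·(0.5,3.49) + 0.101·(0.65,1.5) = (0.5151,3.2890)
  v3: (1-0.101)·(-2.13,3.08) + 0.101·(-0.32,0.94) = (-1.9472,2.8639)
  v4: (1-0.101)·(-4.67,-1.08) + 0.101·(-1.59,-0.59) = (-4.3589,-1.0305)
  v5: (1-0.101)·(-2.69,-2.48) + 0.101·(-1.54,-1.93) = (-2.5739,-2.4244)
  v6: (1-0.101)·(-0.23,-3.51) + 0.101·(0.3,-1.97) = (-0.1765,-3.3545)
  v7: (1-0.101)·(2.69,-2.39) + 0.101·(2.38,-1.87) = (2.6587,-2.3375)
  v8: (1-0.101)·(4.3,-0.46) + 0.101·(2.18,-0.32) = (4.0859,-0.4459)
Shoelace sum Σ(x_i·y_{i+1} − x_{i+1}·y_i):
  i=1: 2.5184·3.2890 − 0.5151·1.5992 = +7.4592 (running +7.4592)
  i=2: 0.5151·2.8639 − -1.9472·3.2890 = +7.8796 (running +15.3388)
  i=3: -1.9472·-1.0305 − -4.3589·2.8639 = +14.4899 (running +29.8288)
  i=4: -4.3589·-2.4244 − -2.5739·-1.0305 = +7.9156 (running +37.7444)
  i=5: -2.5739·-3.3545 − -0.1765·-2.4244 = +8.2060 (running +45.9504)
  i=6: -0.1765·-2.3375 − 2.6587·-3.3545 = +9.3310 (running +55.2814)
  i=7: 2.6587·-0.4459 − 4.0859·-2.3375 = +8.3653 (running +63.6466)
  i=8: 4.0859·1.5992 − 2.5184·-0.4459 = +7.6570 (running +71.3036)
Area = |Σ|/2 = |71.3036|/2 = 35.6518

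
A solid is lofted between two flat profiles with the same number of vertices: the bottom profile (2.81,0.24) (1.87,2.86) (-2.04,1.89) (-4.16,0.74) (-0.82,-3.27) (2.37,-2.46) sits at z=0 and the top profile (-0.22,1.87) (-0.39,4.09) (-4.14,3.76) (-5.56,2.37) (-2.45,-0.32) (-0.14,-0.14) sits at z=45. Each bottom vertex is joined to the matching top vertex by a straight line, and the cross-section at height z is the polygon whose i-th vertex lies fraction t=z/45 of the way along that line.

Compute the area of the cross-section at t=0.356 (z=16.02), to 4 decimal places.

Cross-section at t=0.356: each vertex is (1-t)·p0[i] + t·p1[i].
  v1: (1-0.356)·(2.81,0.24) + 0.356·(-0.22,1.87) = (1.7313,0.8203)
  v2: (1-0.356)·(1.87,2.86) + 0.356·(-0.39,4.09) = (1.0654,3.2979)
  v3: (1-0.356)·(-2.04,1.89) + 0.356·(-4.14,3.76) = (-2.7876,2.5557)
  v4: (1-0.356)·(-4.16,0.74) + 0.356·(-5.56,2.37) = (-4.6584,1.3203)
  v5: (1-0.356)·(-0.82,-3.27) + 0.356·(-2.45,-0.32) = (-1.4003,-2.2198)
  v6: (1-0.356)·(2.37,-2.46) + 0.356·(-0.14,-0.14) = (1.4764,-1.6341)
Shoelace sum Σ(x_i·y_{i+1} − x_{i+1}·y_i):
  i=1: 1.7313·3.2979 − 1.0654·0.8203 = +4.8357 (running +4.8357)
  i=2: 1.0654·2.5557 − -2.7876·3.2979 = +11.9161 (running +16.7519)
  i=3: -2.7876·1.3203 − -4.6584·2.5557 = +8.2252 (running +24.9770)
  i=4: -4.6584·-2.2198 − -1.4003·1.3203 = +12.1895 (running +37.1665)
  i=5: -1.4003·-1.6341 − 1.4764·-2.2198 = +5.5656 (running +42.7321)
  i=6: 1.4764·0.8203 − 1.7313·-1.6341 = +4.0402 (running +46.7723)
Area = |Σ|/2 = |46.7723|/2 = 23.3861

Area at t=0.356: 23.3861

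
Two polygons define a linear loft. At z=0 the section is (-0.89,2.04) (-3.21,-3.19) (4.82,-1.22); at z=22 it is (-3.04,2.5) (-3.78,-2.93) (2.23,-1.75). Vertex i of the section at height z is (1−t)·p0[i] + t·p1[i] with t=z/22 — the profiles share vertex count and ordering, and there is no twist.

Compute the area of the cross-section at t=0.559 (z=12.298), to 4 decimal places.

Area at t=0.559: 17.3334

Cross-section at t=0.559: each vertex is (1-t)·p0[i] + t·p1[i].
  v1: (1-0.559)·(-0.89,2.04) + 0.559·(-3.04,2.5) = (-2.0918,2.2971)
  v2: (1-0.559)·(-3.21,-3.19) + 0.559·(-3.78,-2.93) = (-3.5286,-3.0447)
  v3: (1-0.559)·(4.82,-1.22) + 0.559·(2.23,-1.75) = (3.3722,-1.5163)
Shoelace sum Σ(x_i·y_{i+1} − x_{i+1}·y_i):
  i=1: -2.0918·-3.0447 − -3.5286·2.2971 = +14.4747 (running +14.4747)
  i=2: -3.5286·-1.5163 − 3.3722·-3.0447 = +15.6175 (running +30.0923)
  i=3: 3.3722·2.2971 − -2.0918·-1.5163 = +4.5746 (running +34.6668)
Area = |Σ|/2 = |34.6668|/2 = 17.3334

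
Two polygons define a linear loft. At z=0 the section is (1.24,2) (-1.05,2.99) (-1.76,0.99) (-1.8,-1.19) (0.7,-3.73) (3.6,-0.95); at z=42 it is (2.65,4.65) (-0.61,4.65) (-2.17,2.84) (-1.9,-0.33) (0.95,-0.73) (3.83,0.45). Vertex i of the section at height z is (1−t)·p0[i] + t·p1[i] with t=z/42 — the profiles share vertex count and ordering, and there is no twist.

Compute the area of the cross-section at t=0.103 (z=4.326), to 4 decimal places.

Area at t=0.103: 21.7260

Cross-section at t=0.103: each vertex is (1-t)·p0[i] + t·p1[i].
  v1: (1-0.103)·(1.24,2) + 0.103·(2.65,4.65) = (1.3852,2.2729)
  v2: (1-0.103)·(-1.05,2.99) + 0.103·(-0.61,4.65) = (-1.0047,3.1610)
  v3: (1-0.103)·(-1.76,0.99) + 0.103·(-2.17,2.84) = (-1.8022,1.1805)
  v4: (1-0.103)·(-1.8,-1.19) + 0.103·(-1.9,-0.33) = (-1.8103,-1.1014)
  v5: (1-0.103)·(0.7,-3.73) + 0.103·(0.95,-0.73) = (0.7258,-3.4210)
  v6: (1-0.103)·(3.6,-0.95) + 0.103·(3.83,0.45) = (3.6237,-0.8058)
Shoelace sum Σ(x_i·y_{i+1} − x_{i+1}·y_i):
  i=1: 1.3852·3.1610 − -1.0047·2.2729 = +6.6623 (running +6.6623)
  i=2: -1.0047·1.1805 − -1.8022·3.1610 = +4.5107 (running +11.1730)
  i=3: -1.8022·-1.1014 − -1.8103·1.1805 = +4.1222 (running +15.2952)
  i=4: -1.8103·-3.4210 − 0.7258·-1.1014 = +6.9924 (running +22.2876)
  i=5: 0.7258·-0.8058 − 3.6237·-3.4210 = +11.8118 (running +34.0994)
  i=6: 3.6237·2.2729 − 1.3852·-0.8058 = +9.3527 (running +43.4521)
Area = |Σ|/2 = |43.4521|/2 = 21.7260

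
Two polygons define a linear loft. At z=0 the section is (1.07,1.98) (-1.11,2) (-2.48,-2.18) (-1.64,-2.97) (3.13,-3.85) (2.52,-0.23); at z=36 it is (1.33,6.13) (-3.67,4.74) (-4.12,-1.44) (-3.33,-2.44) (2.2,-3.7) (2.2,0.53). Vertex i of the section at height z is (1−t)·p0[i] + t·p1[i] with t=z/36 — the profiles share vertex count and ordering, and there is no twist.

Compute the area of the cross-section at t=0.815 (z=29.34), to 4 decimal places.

Area at t=0.815: 43.4602

Cross-section at t=0.815: each vertex is (1-t)·p0[i] + t·p1[i].
  v1: (1-0.815)·(1.07,1.98) + 0.815·(1.33,6.13) = (1.2819,5.3622)
  v2: (1-0.815)·(-1.11,2) + 0.815·(-3.67,4.74) = (-3.1964,4.2331)
  v3: (1-0.815)·(-2.48,-2.18) + 0.815·(-4.12,-1.44) = (-3.8166,-1.5769)
  v4: (1-0.815)·(-1.64,-2.97) + 0.815·(-3.33,-2.44) = (-3.0173,-2.5381)
  v5: (1-0.815)·(3.13,-3.85) + 0.815·(2.2,-3.7) = (2.3721,-3.7278)
  v6: (1-0.815)·(2.52,-0.23) + 0.815·(2.2,0.53) = (2.2592,0.3894)
Shoelace sum Σ(x_i·y_{i+1} − x_{i+1}·y_i):
  i=1: 1.2819·4.2331 − -3.1964·5.3622 = +22.5663 (running +22.5663)
  i=2: -3.1964·-1.5769 − -3.8166·4.2331 = +21.1965 (running +43.7628)
  i=3: -3.8166·-2.5381 − -3.0173·-1.5769 = +4.9287 (running +48.6914)
  i=4: -3.0173·-3.7278 − 2.3721·-2.5381 = +17.2683 (running +65.9597)
  i=5: 2.3721·0.3894 − 2.2592·-3.7278 = +9.3454 (running +75.3051)
  i=6: 2.2592·5.3622 − 1.2819·0.3894 = +11.6152 (running +86.9204)
Area = |Σ|/2 = |86.9204|/2 = 43.4602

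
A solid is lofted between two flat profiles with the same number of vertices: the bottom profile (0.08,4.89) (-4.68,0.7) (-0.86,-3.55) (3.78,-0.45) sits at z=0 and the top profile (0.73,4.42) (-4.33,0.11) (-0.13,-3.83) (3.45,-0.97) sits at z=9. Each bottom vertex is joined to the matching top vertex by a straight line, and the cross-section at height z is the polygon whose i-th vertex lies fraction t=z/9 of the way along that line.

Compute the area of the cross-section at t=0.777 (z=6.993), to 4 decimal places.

Cross-section at t=0.777: each vertex is (1-t)·p0[i] + t·p1[i].
  v1: (1-0.777)·(0.08,4.89) + 0.777·(0.73,4.42) = (0.5850,4.5248)
  v2: (1-0.777)·(-4.68,0.7) + 0.777·(-4.33,0.11) = (-4.4081,0.2416)
  v3: (1-0.777)·(-0.86,-3.55) + 0.777·(-0.13,-3.83) = (-0.2928,-3.7676)
  v4: (1-0.777)·(3.78,-0.45) + 0.777·(3.45,-0.97) = (3.5236,-0.8540)
Shoelace sum Σ(x_i·y_{i+1} − x_{i+1}·y_i):
  i=1: 0.5850·0.2416 − -4.4081·4.5248 = +20.0869 (running +20.0869)
  i=2: -4.4081·-3.7676 − -0.2928·0.2416 = +16.6783 (running +36.7652)
  i=3: -0.2928·-0.8540 − 3.5236·-3.7676 = +13.5254 (running +50.2906)
  i=4: 3.5236·4.5248 − 0.5850·-0.8540 = +16.4432 (running +66.7339)
Area = |Σ|/2 = |66.7339|/2 = 33.3669

Area at t=0.777: 33.3669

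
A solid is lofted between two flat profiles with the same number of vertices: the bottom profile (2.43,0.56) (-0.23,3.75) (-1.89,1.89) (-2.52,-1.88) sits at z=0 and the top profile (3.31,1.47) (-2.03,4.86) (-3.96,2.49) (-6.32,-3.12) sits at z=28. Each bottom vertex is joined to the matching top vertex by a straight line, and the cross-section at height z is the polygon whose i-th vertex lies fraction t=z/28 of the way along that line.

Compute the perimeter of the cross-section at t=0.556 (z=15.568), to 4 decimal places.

Cross-section at t=0.556: each vertex is (1-t)·p0[i] + t·p1[i].
  v1: (1-0.556)·(2.43,0.56) + 0.556·(3.31,1.47) = (2.9193,1.0660)
  v2: (1-0.556)·(-0.23,3.75) + 0.556·(-2.03,4.86) = (-1.2308,4.3672)
  v3: (1-0.556)·(-1.89,1.89) + 0.556·(-3.96,2.49) = (-3.0409,2.2236)
  v4: (1-0.556)·(-2.52,-1.88) + 0.556·(-6.32,-3.12) = (-4.6328,-2.5694)
Perimeter = Σ |v_{i+1} − v_i|:
  edge 1→2: √(-4.1501² + 3.3012²) = 5.3029 (running 5.3029)
  edge 2→3: √(-1.8101² + -2.1436²) = 2.8056 (running 8.1085)
  edge 3→4: √(-1.5919² + -4.7930²) = 5.0505 (running 13.1590)
  edge 4→1: √(7.5521² + 3.6354²) = 8.3815 (running 21.5405)
Perimeter = 21.5405

Perimeter at t=0.556: 21.5405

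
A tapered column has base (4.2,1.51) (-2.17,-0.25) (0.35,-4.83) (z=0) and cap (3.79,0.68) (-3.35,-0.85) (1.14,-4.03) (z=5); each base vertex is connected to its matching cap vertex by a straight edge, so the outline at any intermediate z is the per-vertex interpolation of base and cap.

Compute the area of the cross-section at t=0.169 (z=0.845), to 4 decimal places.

Area at t=0.169: 16.5715

Cross-section at t=0.169: each vertex is (1-t)·p0[i] + t·p1[i].
  v1: (1-0.169)·(4.2,1.51) + 0.169·(3.79,0.68) = (4.1307,1.3697)
  v2: (1-0.169)·(-2.17,-0.25) + 0.169·(-3.35,-0.85) = (-2.3694,-0.3514)
  v3: (1-0.169)·(0.35,-4.83) + 0.169·(1.14,-4.03) = (0.4835,-4.6948)
Shoelace sum Σ(x_i·y_{i+1} − x_{i+1}·y_i):
  i=1: 4.1307·-0.3514 − -2.3694·1.3697 = +1.7939 (running +1.7939)
  i=2: -2.3694·-4.6948 − 0.4835·-0.3514 = +11.2939 (running +13.0878)
  i=3: 0.4835·1.3697 − 4.1307·-4.6948 = +20.0551 (running +33.1429)
Area = |Σ|/2 = |33.1429|/2 = 16.5715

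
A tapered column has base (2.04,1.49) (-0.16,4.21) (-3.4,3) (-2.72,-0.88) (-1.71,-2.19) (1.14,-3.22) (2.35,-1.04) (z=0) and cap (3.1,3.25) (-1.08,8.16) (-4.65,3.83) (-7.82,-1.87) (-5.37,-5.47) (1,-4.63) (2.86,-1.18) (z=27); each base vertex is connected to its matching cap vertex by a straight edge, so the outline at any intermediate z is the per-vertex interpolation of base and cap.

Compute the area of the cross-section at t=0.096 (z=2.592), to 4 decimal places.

Area at t=0.096: 33.9068

Cross-section at t=0.096: each vertex is (1-t)·p0[i] + t·p1[i].
  v1: (1-0.096)·(2.04,1.49) + 0.096·(3.1,3.25) = (2.1418,1.6590)
  v2: (1-0.096)·(-0.16,4.21) + 0.096·(-1.08,8.16) = (-0.2483,4.5892)
  v3: (1-0.096)·(-3.4,3) + 0.096·(-4.65,3.83) = (-3.5200,3.0797)
  v4: (1-0.096)·(-2.72,-0.88) + 0.096·(-7.82,-1.87) = (-3.2096,-0.9750)
  v5: (1-0.096)·(-1.71,-2.19) + 0.096·(-5.37,-5.47) = (-2.0614,-2.5049)
  v6: (1-0.096)·(1.14,-3.22) + 0.096·(1,-4.63) = (1.1266,-3.3554)
  v7: (1-0.096)·(2.35,-1.04) + 0.096·(2.86,-1.18) = (2.3990,-1.0534)
Shoelace sum Σ(x_i·y_{i+1} − x_{i+1}·y_i):
  i=1: 2.1418·4.5892 − -0.2483·1.6590 = +10.2409 (running +10.2409)
  i=2: -0.2483·3.0797 − -3.5200·4.5892 = +15.3892 (running +25.6302)
  i=3: -3.5200·-0.9750 − -3.2096·3.0797 = +13.3167 (running +38.9468)
  i=4: -3.2096·-2.5049 − -2.0614·-0.9750 = +6.0298 (running +44.9766)
  i=5: -2.0614·-3.3554 − 1.1266·-2.5049 = +9.7385 (running +54.7151)
  i=6: 1.1266·-1.0534 − 2.3990·-3.3554 = +6.8626 (running +61.5777)
  i=7: 2.3990·1.6590 − 2.1418·-1.0534 = +6.2360 (running +67.8137)
Area = |Σ|/2 = |67.8137|/2 = 33.9068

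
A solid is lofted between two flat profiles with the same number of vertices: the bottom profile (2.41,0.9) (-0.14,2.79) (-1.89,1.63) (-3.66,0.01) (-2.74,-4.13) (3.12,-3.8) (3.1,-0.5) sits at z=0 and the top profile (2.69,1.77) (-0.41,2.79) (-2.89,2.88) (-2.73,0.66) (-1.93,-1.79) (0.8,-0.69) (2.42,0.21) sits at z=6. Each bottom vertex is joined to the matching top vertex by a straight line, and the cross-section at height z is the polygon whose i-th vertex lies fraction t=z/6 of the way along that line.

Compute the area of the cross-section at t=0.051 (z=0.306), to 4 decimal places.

Cross-section at t=0.051: each vertex is (1-t)·p0[i] + t·p1[i].
  v1: (1-0.051)·(2.41,0.9) + 0.051·(2.69,1.77) = (2.4243,0.9444)
  v2: (1-0.051)·(-0.14,2.79) + 0.051·(-0.41,2.79) = (-0.1538,2.7900)
  v3: (1-0.051)·(-1.89,1.63) + 0.051·(-2.89,2.88) = (-1.9410,1.6937)
  v4: (1-0.051)·(-3.66,0.01) + 0.051·(-2.73,0.66) = (-3.6126,0.0432)
  v5: (1-0.051)·(-2.74,-4.13) + 0.051·(-1.93,-1.79) = (-2.6987,-4.0107)
  v6: (1-0.051)·(3.12,-3.8) + 0.051·(0.8,-0.69) = (3.0017,-3.6414)
  v7: (1-0.051)·(3.1,-0.5) + 0.051·(2.42,0.21) = (3.0653,-0.4638)
Shoelace sum Σ(x_i·y_{i+1} − x_{i+1}·y_i):
  i=1: 2.4243·2.7900 − -0.1538·0.9444 = +6.9090 (running +6.9090)
  i=2: -0.1538·1.6937 − -1.9410·2.7900 = +5.1549 (running +12.0639)
  i=3: -1.9410·0.0432 − -3.6126·1.6937 = +6.0350 (running +18.0989)
  i=4: -3.6126·-4.0107 − -2.6987·0.0432 = +14.6052 (running +32.7042)
  i=5: -2.6987·-3.6414 − 3.0017·-4.0107 = +21.8657 (running +54.5699)
  i=6: 3.0017·-0.4638 − 3.0653·-3.6414 = +9.7699 (running +64.3398)
  i=7: 3.0653·0.9444 − 2.4243·-0.4638 = +4.0192 (running +68.3589)
Area = |Σ|/2 = |68.3589|/2 = 34.1795

Area at t=0.051: 34.1795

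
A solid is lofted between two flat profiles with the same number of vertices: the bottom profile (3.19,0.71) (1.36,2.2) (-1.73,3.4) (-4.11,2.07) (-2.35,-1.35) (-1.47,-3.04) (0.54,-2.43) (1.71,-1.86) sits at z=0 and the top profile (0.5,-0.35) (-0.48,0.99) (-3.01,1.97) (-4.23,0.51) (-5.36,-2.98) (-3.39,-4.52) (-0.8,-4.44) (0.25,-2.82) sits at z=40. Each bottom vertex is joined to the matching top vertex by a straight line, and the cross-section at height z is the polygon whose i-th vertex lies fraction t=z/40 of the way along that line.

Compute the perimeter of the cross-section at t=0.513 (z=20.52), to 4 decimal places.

Perimeter at t=0.513: 19.4441

Cross-section at t=0.513: each vertex is (1-t)·p0[i] + t·p1[i].
  v1: (1-0.513)·(3.19,0.71) + 0.513·(0.5,-0.35) = (1.8100,0.1662)
  v2: (1-0.513)·(1.36,2.2) + 0.513·(-0.48,0.99) = (0.4161,1.5793)
  v3: (1-0.513)·(-1.73,3.4) + 0.513·(-3.01,1.97) = (-2.3866,2.6664)
  v4: (1-0.513)·(-4.11,2.07) + 0.513·(-4.23,0.51) = (-4.1716,1.2697)
  v5: (1-0.513)·(-2.35,-1.35) + 0.513·(-5.36,-2.98) = (-3.8941,-2.1862)
  v6: (1-0.513)·(-1.47,-3.04) + 0.513·(-3.39,-4.52) = (-2.4550,-3.7992)
  v7: (1-0.513)·(0.54,-2.43) + 0.513·(-0.8,-4.44) = (-0.1474,-3.4611)
  v8: (1-0.513)·(1.71,-1.86) + 0.513·(0.25,-2.82) = (0.9610,-2.3525)
Perimeter = Σ |v_{i+1} − v_i|:
  edge 1→2: √(-1.3939² + 1.4131²) = 1.9849 (running 1.9849)
  edge 2→3: √(-2.8027² + 1.0871²) = 3.0062 (running 4.9911)
  edge 3→4: √(-1.7849² + -1.3967²) = 2.2664 (running 7.2575)
  edge 4→5: √(0.2774² + -3.4559²) = 3.4670 (running 10.7245)
  edge 5→6: √(1.4392² + -1.6130²) = 2.1617 (running 12.8863)
  edge 6→7: √(2.3075² + 0.3381²) = 2.3322 (running 15.2185)
  edge 7→8: √(1.1084² + 1.1087²) = 1.5677 (running 16.7862)
  edge 8→1: √(0.8490² + 2.5187²) = 2.6579 (running 19.4441)
Perimeter = 19.4441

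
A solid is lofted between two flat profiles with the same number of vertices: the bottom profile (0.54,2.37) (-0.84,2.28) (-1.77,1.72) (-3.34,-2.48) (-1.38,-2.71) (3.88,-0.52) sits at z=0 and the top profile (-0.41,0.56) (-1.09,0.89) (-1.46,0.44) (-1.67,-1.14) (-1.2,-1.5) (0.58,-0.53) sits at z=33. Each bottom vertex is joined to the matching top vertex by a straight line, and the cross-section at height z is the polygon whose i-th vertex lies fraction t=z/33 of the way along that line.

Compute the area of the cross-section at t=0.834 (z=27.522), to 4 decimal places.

Cross-section at t=0.834: each vertex is (1-t)·p0[i] + t·p1[i].
  v1: (1-0.834)·(0.54,2.37) + 0.834·(-0.41,0.56) = (-0.2523,0.8605)
  v2: (1-0.834)·(-0.84,2.28) + 0.834·(-1.09,0.89) = (-1.0485,1.1207)
  v3: (1-0.834)·(-1.77,1.72) + 0.834·(-1.46,0.44) = (-1.5115,0.6525)
  v4: (1-0.834)·(-3.34,-2.48) + 0.834·(-1.67,-1.14) = (-1.9472,-1.3624)
  v5: (1-0.834)·(-1.38,-2.71) + 0.834·(-1.2,-1.5) = (-1.2299,-1.7009)
  v6: (1-0.834)·(3.88,-0.52) + 0.834·(0.58,-0.53) = (1.1278,-0.5283)
Shoelace sum Σ(x_i·y_{i+1} − x_{i+1}·y_i):
  i=1: -0.2523·1.1207 − -1.0485·0.8605 = +0.6194 (running +0.6194)
  i=2: -1.0485·0.6525 − -1.5115·1.1207 = +1.0098 (running +1.6293)
  i=3: -1.5115·-1.3624 − -1.9472·0.6525 = +3.3298 (running +4.9591)
  i=4: -1.9472·-1.7009 − -1.2299·-1.3624 = +1.6363 (running +6.5954)
  i=5: -1.2299·-0.5283 − 1.1278·-1.7009 = +2.5680 (running +9.1634)
  i=6: 1.1278·0.8605 − -0.2523·-0.5283 = +0.8371 (running +10.0005)
Area = |Σ|/2 = |10.0005|/2 = 5.0003

Area at t=0.834: 5.0003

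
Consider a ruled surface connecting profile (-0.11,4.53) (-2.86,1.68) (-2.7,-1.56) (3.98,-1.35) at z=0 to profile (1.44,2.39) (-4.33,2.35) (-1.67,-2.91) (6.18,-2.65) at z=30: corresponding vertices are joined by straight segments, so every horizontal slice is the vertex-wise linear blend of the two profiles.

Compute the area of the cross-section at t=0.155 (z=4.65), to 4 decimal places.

Area at t=0.155: 26.5600

Cross-section at t=0.155: each vertex is (1-t)·p0[i] + t·p1[i].
  v1: (1-0.155)·(-0.11,4.53) + 0.155·(1.44,2.39) = (0.1302,4.1983)
  v2: (1-0.155)·(-2.86,1.68) + 0.155·(-4.33,2.35) = (-3.0878,1.7838)
  v3: (1-0.155)·(-2.7,-1.56) + 0.155·(-1.67,-2.91) = (-2.5403,-1.7692)
  v4: (1-0.155)·(3.98,-1.35) + 0.155·(6.18,-2.65) = (4.3210,-1.5515)
Shoelace sum Σ(x_i·y_{i+1} − x_{i+1}·y_i):
  i=1: 0.1302·1.7838 − -3.0878·4.1983 = +13.1961 (running +13.1961)
  i=2: -3.0878·-1.7692 − -2.5403·1.7838 = +9.9948 (running +23.1908)
  i=3: -2.5403·-1.5515 − 4.3210·-1.7692 = +11.5863 (running +34.7771)
  i=4: 4.3210·4.1983 − 0.1302·-1.5515 = +18.3429 (running +53.1201)
Area = |Σ|/2 = |53.1201|/2 = 26.5600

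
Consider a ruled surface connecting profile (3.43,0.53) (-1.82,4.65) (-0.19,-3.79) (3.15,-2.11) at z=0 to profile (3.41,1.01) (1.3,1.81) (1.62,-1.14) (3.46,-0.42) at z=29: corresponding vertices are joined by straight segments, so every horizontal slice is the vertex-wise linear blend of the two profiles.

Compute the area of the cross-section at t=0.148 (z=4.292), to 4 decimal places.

Area at t=0.148: 19.3031

Cross-section at t=0.148: each vertex is (1-t)·p0[i] + t·p1[i].
  v1: (1-0.148)·(3.43,0.53) + 0.148·(3.41,1.01) = (3.4270,0.6010)
  v2: (1-0.148)·(-1.82,4.65) + 0.148·(1.3,1.81) = (-1.3582,4.2297)
  v3: (1-0.148)·(-0.19,-3.79) + 0.148·(1.62,-1.14) = (0.0779,-3.3978)
  v4: (1-0.148)·(3.15,-2.11) + 0.148·(3.46,-0.42) = (3.1959,-1.8599)
Shoelace sum Σ(x_i·y_{i+1} − x_{i+1}·y_i):
  i=1: 3.4270·4.2297 − -1.3582·0.6010 = +15.3116 (running +15.3116)
  i=2: -1.3582·-3.3978 − 0.0779·4.2297 = +4.2856 (running +19.5973)
  i=3: 0.0779·-1.8599 − 3.1959·-3.3978 = +10.7141 (running +30.3114)
  i=4: 3.1959·0.6010 − 3.4270·-1.8599 = +8.2947 (running +38.6061)
Area = |Σ|/2 = |38.6061|/2 = 19.3031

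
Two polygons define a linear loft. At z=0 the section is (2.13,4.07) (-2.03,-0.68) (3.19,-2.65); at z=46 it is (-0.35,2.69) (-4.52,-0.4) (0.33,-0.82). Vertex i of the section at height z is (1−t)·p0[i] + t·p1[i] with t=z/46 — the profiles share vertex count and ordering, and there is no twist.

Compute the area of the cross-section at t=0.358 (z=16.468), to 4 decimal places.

Cross-section at t=0.358: each vertex is (1-t)·p0[i] + t·p1[i].
  v1: (1-0.358)·(2.13,4.07) + 0.358·(-0.35,2.69) = (1.2422,3.5760)
  v2: (1-0.358)·(-2.03,-0.68) + 0.358·(-4.52,-0.4) = (-2.9214,-0.5798)
  v3: (1-0.358)·(3.19,-2.65) + 0.358·(0.33,-0.82) = (2.1661,-1.9949)
Shoelace sum Σ(x_i·y_{i+1} − x_{i+1}·y_i):
  i=1: 1.2422·-0.5798 − -2.9214·3.5760 = +9.7267 (running +9.7267)
  i=2: -2.9214·-1.9949 − 2.1661·-0.5798 = +7.0837 (running +16.8104)
  i=3: 2.1661·3.5760 − 1.2422·-1.9949 = +10.2239 (running +27.0343)
Area = |Σ|/2 = |27.0343|/2 = 13.5171

Area at t=0.358: 13.5171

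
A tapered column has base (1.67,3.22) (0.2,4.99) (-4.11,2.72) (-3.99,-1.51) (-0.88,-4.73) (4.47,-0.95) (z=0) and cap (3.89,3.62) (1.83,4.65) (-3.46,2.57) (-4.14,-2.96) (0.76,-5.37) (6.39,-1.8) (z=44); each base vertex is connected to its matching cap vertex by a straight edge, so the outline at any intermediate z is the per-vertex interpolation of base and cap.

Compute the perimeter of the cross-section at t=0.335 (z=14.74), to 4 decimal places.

Cross-section at t=0.335: each vertex is (1-t)·p0[i] + t·p1[i].
  v1: (1-0.335)·(1.67,3.22) + 0.335·(3.89,3.62) = (2.4137,3.3540)
  v2: (1-0.335)·(0.2,4.99) + 0.335·(1.83,4.65) = (0.7461,4.8761)
  v3: (1-0.335)·(-4.11,2.72) + 0.335·(-3.46,2.57) = (-3.8923,2.6698)
  v4: (1-0.335)·(-3.99,-1.51) + 0.335·(-4.14,-2.96) = (-4.0403,-1.9958)
  v5: (1-0.335)·(-0.88,-4.73) + 0.335·(0.76,-5.37) = (-0.3306,-4.9444)
  v6: (1-0.335)·(4.47,-0.95) + 0.335·(6.39,-1.8) = (5.1132,-1.2348)
Perimeter = Σ |v_{i+1} − v_i|:
  edge 1→2: √(-1.6676² + 1.5221²) = 2.2578 (running 2.2578)
  edge 2→3: √(-4.6383² + -2.2064²) = 5.1363 (running 7.3942)
  edge 3→4: √(-0.1480² + -4.6655²) = 4.6678 (running 12.0620)
  edge 4→5: √(3.7097² + -2.9486²) = 4.7388 (running 16.8008)
  edge 5→6: √(5.4438² + 3.7096²) = 6.5876 (running 23.3884)
  edge 6→1: √(-2.6995² + 4.5888²) = 5.3239 (running 28.7123)
Perimeter = 28.7123

Perimeter at t=0.335: 28.7123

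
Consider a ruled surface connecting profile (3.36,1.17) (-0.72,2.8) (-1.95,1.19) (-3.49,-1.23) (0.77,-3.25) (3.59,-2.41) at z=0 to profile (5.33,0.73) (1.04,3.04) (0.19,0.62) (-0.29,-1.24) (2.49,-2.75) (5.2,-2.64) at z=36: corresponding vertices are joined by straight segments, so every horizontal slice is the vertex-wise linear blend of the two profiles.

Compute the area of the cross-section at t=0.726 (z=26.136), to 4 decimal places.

Cross-section at t=0.726: each vertex is (1-t)·p0[i] + t·p1[i].
  v1: (1-0.726)·(3.36,1.17) + 0.726·(5.33,0.73) = (4.7902,0.8506)
  v2: (1-0.726)·(-0.72,2.8) + 0.726·(1.04,3.04) = (0.5578,2.9742)
  v3: (1-0.726)·(-1.95,1.19) + 0.726·(0.19,0.62) = (-0.3964,0.7762)
  v4: (1-0.726)·(-3.49,-1.23) + 0.726·(-0.29,-1.24) = (-1.1668,-1.2373)
  v5: (1-0.726)·(0.77,-3.25) + 0.726·(2.49,-2.75) = (2.0187,-2.8870)
  v6: (1-0.726)·(3.59,-2.41) + 0.726·(5.2,-2.64) = (4.7589,-2.5770)
Shoelace sum Σ(x_i·y_{i+1} − x_{i+1}·y_i):
  i=1: 4.7902·2.9742 − 0.5578·0.8506 = +13.7729 (running +13.7729)
  i=2: 0.5578·0.7762 − -0.3964·2.9742 = +1.6118 (running +15.3846)
  i=3: -0.3964·-1.2373 − -1.1668·0.7762 = +1.3960 (running +16.7807)
  i=4: -1.1668·-2.8870 − 2.0187·-1.2373 = +5.8662 (running +22.6469)
  i=5: 2.0187·-2.5770 − 4.7589·-2.8870 = +8.5366 (running +31.1836)
  i=6: 4.7589·0.8506 − 4.7902·-2.5770 = +16.3920 (running +47.5756)
Area = |Σ|/2 = |47.5756|/2 = 23.7878

Area at t=0.726: 23.7878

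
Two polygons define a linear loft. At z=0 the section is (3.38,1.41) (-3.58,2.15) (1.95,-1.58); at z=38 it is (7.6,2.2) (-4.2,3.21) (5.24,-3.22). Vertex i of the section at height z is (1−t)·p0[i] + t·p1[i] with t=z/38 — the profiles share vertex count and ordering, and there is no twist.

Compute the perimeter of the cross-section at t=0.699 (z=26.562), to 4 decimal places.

Cross-section at t=0.699: each vertex is (1-t)·p0[i] + t·p1[i].
  v1: (1-0.699)·(3.38,1.41) + 0.699·(7.6,2.2) = (6.3298,1.9622)
  v2: (1-0.699)·(-3.58,2.15) + 0.699·(-4.2,3.21) = (-4.0134,2.8909)
  v3: (1-0.699)·(1.95,-1.58) + 0.699·(5.24,-3.22) = (4.2497,-2.7264)
Perimeter = Σ |v_{i+1} − v_i|:
  edge 1→2: √(-10.3432² + 0.9287²) = 10.3848 (running 10.3848)
  edge 2→3: √(8.2631² + -5.6173²) = 9.9916 (running 20.3764)
  edge 3→1: √(2.0801² + 4.6886²) = 5.1293 (running 25.5057)
Perimeter = 25.5057

Perimeter at t=0.699: 25.5057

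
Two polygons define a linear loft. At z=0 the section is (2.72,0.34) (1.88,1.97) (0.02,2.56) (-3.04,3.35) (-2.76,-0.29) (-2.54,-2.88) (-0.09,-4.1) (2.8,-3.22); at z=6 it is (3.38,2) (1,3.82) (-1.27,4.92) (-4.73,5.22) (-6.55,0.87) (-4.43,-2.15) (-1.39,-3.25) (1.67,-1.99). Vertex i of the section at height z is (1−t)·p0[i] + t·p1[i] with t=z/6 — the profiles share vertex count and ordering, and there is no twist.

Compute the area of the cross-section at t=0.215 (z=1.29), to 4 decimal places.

Area at t=0.215: 37.9591

Cross-section at t=0.215: each vertex is (1-t)·p0[i] + t·p1[i].
  v1: (1-0.215)·(2.72,0.34) + 0.215·(3.38,2) = (2.8619,0.6969)
  v2: (1-0.215)·(1.88,1.97) + 0.215·(1,3.82) = (1.6908,2.3678)
  v3: (1-0.215)·(0.02,2.56) + 0.215·(-1.27,4.92) = (-0.2574,3.0674)
  v4: (1-0.215)·(-3.04,3.35) + 0.215·(-4.73,5.22) = (-3.4034,3.7520)
  v5: (1-0.215)·(-2.76,-0.29) + 0.215·(-6.55,0.87) = (-3.5748,-0.0406)
  v6: (1-0.215)·(-2.54,-2.88) + 0.215·(-4.43,-2.15) = (-2.9463,-2.7231)
  v7: (1-0.215)·(-0.09,-4.1) + 0.215·(-1.39,-3.25) = (-0.3695,-3.9172)
  v8: (1-0.215)·(2.8,-3.22) + 0.215·(1.67,-1.99) = (2.5570,-2.9556)
Shoelace sum Σ(x_i·y_{i+1} − x_{i+1}·y_i):
  i=1: 2.8619·2.3678 − 1.6908·0.6969 = +5.5979 (running +5.5979)
  i=2: 1.6908·3.0674 − -0.2574·2.3678 = +5.7957 (running +11.3936)
  i=3: -0.2574·3.7520 − -3.4034·3.0674 = +9.4738 (running +20.8675)
  i=4: -3.4034·-0.0406 − -3.5748·3.7520 = +13.5512 (running +34.4187)
  i=5: -3.5748·-2.7231 − -2.9463·-0.0406 = +9.6149 (running +44.0336)
  i=6: -2.9463·-3.9172 − -0.3695·-2.7231 = +10.5354 (running +54.5690)
  i=7: -0.3695·-2.9556 − 2.5570·-3.9172 = +11.1087 (running +65.6777)
  i=8: 2.5570·0.6969 − 2.8619·-2.9556 = +10.2405 (running +75.9182)
Area = |Σ|/2 = |75.9182|/2 = 37.9591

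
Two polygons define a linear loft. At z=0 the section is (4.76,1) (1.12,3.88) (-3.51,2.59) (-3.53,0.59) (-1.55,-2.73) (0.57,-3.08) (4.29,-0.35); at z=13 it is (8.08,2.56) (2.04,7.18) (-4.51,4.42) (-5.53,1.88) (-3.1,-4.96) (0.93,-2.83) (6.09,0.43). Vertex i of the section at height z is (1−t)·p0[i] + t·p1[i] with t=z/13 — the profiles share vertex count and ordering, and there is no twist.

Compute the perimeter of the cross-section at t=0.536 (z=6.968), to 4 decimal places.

Cross-section at t=0.536: each vertex is (1-t)·p0[i] + t·p1[i].
  v1: (1-0.536)·(4.76,1) + 0.536·(8.08,2.56) = (6.5395,1.8362)
  v2: (1-0.536)·(1.12,3.88) + 0.536·(2.04,7.18) = (1.6131,5.6488)
  v3: (1-0.536)·(-3.51,2.59) + 0.536·(-4.51,4.42) = (-4.0460,3.5709)
  v4: (1-0.536)·(-3.53,0.59) + 0.536·(-5.53,1.88) = (-4.6020,1.2814)
  v5: (1-0.536)·(-1.55,-2.73) + 0.536·(-3.1,-4.96) = (-2.3808,-3.9253)
  v6: (1-0.536)·(0.57,-3.08) + 0.536·(0.93,-2.83) = (0.7630,-2.9460)
  v7: (1-0.536)·(4.29,-0.35) + 0.536·(6.09,0.43) = (5.2548,0.0681)
Perimeter = Σ |v_{i+1} − v_i|:
  edge 1→2: √(-4.9264² + 3.8126²) = 6.2294 (running 6.2294)
  edge 2→3: √(-5.6591² + -2.0779²) = 6.0285 (running 12.2580)
  edge 3→4: √(-0.5560² + -2.2894²) = 2.3560 (running 14.6140)
  edge 4→5: √(2.2212² + -5.2067²) = 5.6607 (running 20.2747)
  edge 5→6: √(3.1438² + 0.9793²) = 3.2928 (running 23.5674)
  edge 6→7: √(4.4918² + 3.0141²) = 5.4094 (running 28.9768)
  edge 7→1: √(1.2847² + 1.7681²) = 2.1855 (running 31.1623)
Perimeter = 31.1623

Perimeter at t=0.536: 31.1623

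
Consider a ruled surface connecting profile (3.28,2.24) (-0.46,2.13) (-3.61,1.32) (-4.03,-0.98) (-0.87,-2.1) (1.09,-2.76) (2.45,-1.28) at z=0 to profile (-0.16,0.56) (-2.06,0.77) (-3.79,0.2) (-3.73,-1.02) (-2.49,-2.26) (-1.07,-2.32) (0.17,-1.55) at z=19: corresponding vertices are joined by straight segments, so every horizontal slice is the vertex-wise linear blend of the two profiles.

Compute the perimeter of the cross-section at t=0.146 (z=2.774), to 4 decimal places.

Cross-section at t=0.146: each vertex is (1-t)·p0[i] + t·p1[i].
  v1: (1-0.146)·(3.28,2.24) + 0.146·(-0.16,0.56) = (2.7778,1.9947)
  v2: (1-0.146)·(-0.46,2.13) + 0.146·(-2.06,0.77) = (-0.6936,1.9314)
  v3: (1-0.146)·(-3.61,1.32) + 0.146·(-3.79,0.2) = (-3.6363,1.1565)
  v4: (1-0.146)·(-4.03,-0.98) + 0.146·(-3.73,-1.02) = (-3.9862,-0.9858)
  v5: (1-0.146)·(-0.87,-2.1) + 0.146·(-2.49,-2.26) = (-1.1065,-2.1234)
  v6: (1-0.146)·(1.09,-2.76) + 0.146·(-1.07,-2.32) = (0.7746,-2.6958)
  v7: (1-0.146)·(2.45,-1.28) + 0.146·(0.17,-1.55) = (2.1171,-1.3194)
Perimeter = Σ |v_{i+1} − v_i|:
  edge 1→2: √(-3.4714² + -0.0633²) = 3.4719 (running 3.4719)
  edge 2→3: √(-2.9427² + -0.7750²) = 3.0430 (running 6.5149)
  edge 3→4: √(-0.3499² + -2.1423²) = 2.1707 (running 8.6857)
  edge 4→5: √(2.8797² + -1.1375²) = 3.0962 (running 11.7819)
  edge 5→6: √(1.8812² + -0.5724²) = 1.9663 (running 13.7482)
  edge 6→7: √(1.3425² + 1.3763²) = 1.9226 (running 15.6708)
  edge 7→1: √(0.6606² + 3.3141²) = 3.3793 (running 19.0502)
Perimeter = 19.0502

Perimeter at t=0.146: 19.0502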